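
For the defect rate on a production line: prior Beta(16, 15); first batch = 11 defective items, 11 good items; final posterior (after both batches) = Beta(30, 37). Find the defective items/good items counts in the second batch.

Because Beta–binomial updating is additive in the counts, the combined data contributed (α_post−α_prior, β_post−β_prior) successes and failures.
Total across both batches: 30−16=14 defective items, 37−15=22 good items.
Subtract the first batch: 14−11=3 defective items and 22−11=11 good items.

3 defective items and 11 good items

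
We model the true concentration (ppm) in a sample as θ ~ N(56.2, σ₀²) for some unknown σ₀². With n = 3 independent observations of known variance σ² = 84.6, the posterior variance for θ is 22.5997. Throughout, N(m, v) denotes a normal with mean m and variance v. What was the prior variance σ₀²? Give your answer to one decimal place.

For the Normal–Normal model with known σ², precisions add: τ_n = τ₀ + n/σ².
So 1/σ₀² = 1/22.5997 − 3/84.6 = 0.044248 − 0.035461 = 0.008787.
Hence σ₀² = 1/0.008787 ≈ 113.8.

σ₀² = 113.8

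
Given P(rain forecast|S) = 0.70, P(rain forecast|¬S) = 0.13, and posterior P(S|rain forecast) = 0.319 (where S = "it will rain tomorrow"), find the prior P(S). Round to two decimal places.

In odds form, posterior odds = prior odds × likelihood ratio, so prior odds = posterior odds ÷ LR.
Posterior odds = 0.319/(1−0.319) = 0.4684. LR = 0.70/0.13 = 5.3846.
Prior odds = 0.4684/5.3846 = 0.0870, so P(S) = 0.0870/(1+0.0870) ≈ 0.08.

P(S) = 0.08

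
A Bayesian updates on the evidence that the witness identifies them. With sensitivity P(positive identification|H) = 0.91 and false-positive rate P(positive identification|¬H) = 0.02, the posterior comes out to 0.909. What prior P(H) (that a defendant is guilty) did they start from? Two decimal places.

P(H) = 0.18

In odds form, posterior odds = prior odds × likelihood ratio, so prior odds = posterior odds ÷ LR.
Posterior odds = 0.909/(1−0.909) = 9.9890. LR = 0.91/0.02 = 45.5000.
Prior odds = 9.9890/45.5000 = 0.2195, so P(H) = 0.2195/(1+0.2195) ≈ 0.18.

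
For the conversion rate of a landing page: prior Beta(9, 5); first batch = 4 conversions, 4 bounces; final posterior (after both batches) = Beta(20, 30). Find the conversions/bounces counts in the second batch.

Sequential conjugate updates are equivalent to a single update on the pooled data, so total successes = posterior α − prior α and total failures = posterior β − prior β.
Total across both batches: 20−9=11 conversions, 30−5=25 bounces.
Subtract the first batch: 11−4=7 conversions and 25−4=21 bounces.

7 conversions and 21 bounces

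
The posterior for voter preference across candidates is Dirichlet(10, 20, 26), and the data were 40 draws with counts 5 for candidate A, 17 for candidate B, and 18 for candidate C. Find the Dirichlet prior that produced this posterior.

For a Dirichlet(α) prior with multinomial counts c, the posterior is Dirichlet(α + c) componentwise.
Subtract each count from the matching posterior parameter: 10−5=5, 20−17=3, 26−18=8.

Dirichlet(5, 3, 8)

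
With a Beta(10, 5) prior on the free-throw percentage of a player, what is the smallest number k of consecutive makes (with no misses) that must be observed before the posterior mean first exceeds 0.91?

k = 41

After k makes and 0 misses the posterior is Beta(10+k, 5), with mean (10+k)/(10+5+k).
Set (10+k)/(15+k) > 0.91 and solve: k > (0.91·15 − 10)/(1 − 0.91) = 40.556.
The smallest integer exceeding 40.556 is 41.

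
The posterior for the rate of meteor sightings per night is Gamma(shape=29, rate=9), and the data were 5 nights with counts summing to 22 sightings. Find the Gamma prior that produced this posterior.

Gamma(shape=7, rate=4)

Gamma–Poisson conjugacy: posterior shape = α + Σxᵢ, posterior rate = β + n.
So α = 29 − 22 = 7 and β = 9 − 5 = 4.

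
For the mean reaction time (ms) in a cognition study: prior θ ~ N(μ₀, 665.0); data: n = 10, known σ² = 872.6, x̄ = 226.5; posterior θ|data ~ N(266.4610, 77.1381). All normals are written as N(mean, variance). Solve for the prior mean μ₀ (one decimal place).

μ₀ = 571.0

With known observation variance, the Normal–Normal posterior has precision τ_n = τ₀ + n/σ² and mean μ_n = (τ₀μ₀ + (n/σ²)x̄)/τ_n.
Here τ₀ = 1/665.0 = 0.001504 and τ_data = 10/872.6 = 0.011460, so τ_n = 0.012964.
Rearranging for μ₀: μ₀ = (μ_n·τ_n − τ_data·x̄)/τ₀ = (266.4610·0.012964 − 0.011460·226.5) / 0.001504 = 0.858710/0.001504 ≈ 571.0.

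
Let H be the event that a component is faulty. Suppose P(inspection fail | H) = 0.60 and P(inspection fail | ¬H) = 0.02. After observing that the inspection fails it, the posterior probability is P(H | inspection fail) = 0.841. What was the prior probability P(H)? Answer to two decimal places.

Bayes' rule in odds form gives O(H|E) = O(H)·[P(E|H)/P(E|¬H)], hence O(H) = O(H|E)/LR.
Posterior odds = 0.841/(1−0.841) = 5.2893. LR = 0.60/0.02 = 30.0000.
Prior odds = 5.2893/30.0000 = 0.1763, so P(H) = 0.1763/(1+0.1763) ≈ 0.15.

P(H) = 0.15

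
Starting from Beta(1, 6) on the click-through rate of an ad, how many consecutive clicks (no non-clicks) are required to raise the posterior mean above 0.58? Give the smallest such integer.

After k clicks and 0 non-clicks the posterior is Beta(1+k, 6), with mean (1+k)/(1+6+k).
Set (1+k)/(7+k) > 0.58 and solve: k > (0.58·7 − 1)/(1 − 0.58) = 7.286.
The smallest integer exceeding 7.286 is 8.

k = 8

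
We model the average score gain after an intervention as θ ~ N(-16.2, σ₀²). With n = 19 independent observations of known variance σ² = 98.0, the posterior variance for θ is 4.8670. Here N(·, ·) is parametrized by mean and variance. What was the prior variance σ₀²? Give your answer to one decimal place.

σ₀² = 86.3

Posterior precision equals prior precision plus data precision: 1/σ_n² = 1/σ₀² + n/σ².
So 1/σ₀² = 1/4.8670 − 19/98.0 = 0.205465 − 0.193878 = 0.011587.
Hence σ₀² = 1/0.011587 ≈ 86.3.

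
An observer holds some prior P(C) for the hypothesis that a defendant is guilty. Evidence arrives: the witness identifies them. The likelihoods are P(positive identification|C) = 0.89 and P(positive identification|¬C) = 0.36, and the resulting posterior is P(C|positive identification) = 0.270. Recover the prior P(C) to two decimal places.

P(C) = 0.13

In odds form, posterior odds = prior odds × likelihood ratio, so prior odds = posterior odds ÷ LR.
Posterior odds = 0.270/(1−0.270) = 0.3699. LR = 0.89/0.36 = 2.4722.
Prior odds = 0.3699/2.4722 = 0.1496, so P(C) = 0.1496/(1+0.1496) ≈ 0.13.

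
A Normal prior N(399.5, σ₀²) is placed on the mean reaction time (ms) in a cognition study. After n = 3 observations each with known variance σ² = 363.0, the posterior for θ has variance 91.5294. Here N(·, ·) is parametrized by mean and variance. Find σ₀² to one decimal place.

σ₀² = 375.8

For the Normal–Normal model with known σ², precisions add: τ_n = τ₀ + n/σ².
So 1/σ₀² = 1/91.5294 − 3/363.0 = 0.010925 − 0.008264 = 0.002661.
Hence σ₀² = 1/0.002661 ≈ 375.8.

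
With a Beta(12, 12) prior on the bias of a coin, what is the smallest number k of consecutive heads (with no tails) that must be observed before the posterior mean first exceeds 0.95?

After k heads and 0 tails the posterior is Beta(12+k, 12), with mean (12+k)/(12+12+k).
Set (12+k)/(24+k) > 0.95 and solve: k > (0.95·24 − 12)/(1 − 0.95) = 216.000.
The smallest integer exceeding 216.000 is 217.

k = 217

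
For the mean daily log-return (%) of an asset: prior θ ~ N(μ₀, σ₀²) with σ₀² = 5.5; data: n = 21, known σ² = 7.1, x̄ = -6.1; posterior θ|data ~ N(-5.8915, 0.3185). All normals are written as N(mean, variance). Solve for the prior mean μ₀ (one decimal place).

The posterior mean is a precision-weighted average: μ_n = (τ₀μ₀ + τ_data·x̄)/(τ₀+τ_data), with τ₀=1/σ₀² and τ_data=n/σ².
Here τ₀ = 1/5.5 = 0.181818 and τ_data = 21/7.1 = 2.957746, so τ_n = 3.139564.
Rearranging for μ₀: μ₀ = (μ_n·τ_n − τ_data·x̄)/τ₀ = (-5.8915·3.139564 − 2.957746·-6.1) / 0.181818 = -0.454491/0.181818 ≈ -2.5.

μ₀ = -2.5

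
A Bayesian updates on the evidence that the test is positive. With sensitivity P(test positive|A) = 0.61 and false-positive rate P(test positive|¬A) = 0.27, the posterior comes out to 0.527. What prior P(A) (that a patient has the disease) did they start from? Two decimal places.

In odds form, posterior odds = prior odds × likelihood ratio, so prior odds = posterior odds ÷ LR.
Posterior odds = 0.527/(1−0.527) = 1.1142. LR = 0.61/0.27 = 2.2593.
Prior odds = 1.1142/2.2593 = 0.4932, so P(A) = 0.4932/(1+0.4932) ≈ 0.33.

P(A) = 0.33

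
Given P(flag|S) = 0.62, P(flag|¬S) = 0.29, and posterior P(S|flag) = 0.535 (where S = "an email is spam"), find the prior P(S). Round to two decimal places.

Bayes' rule in odds form gives O(S|E) = O(S)·[P(E|S)/P(E|¬S)], hence O(S) = O(S|E)/LR.
Posterior odds = 0.535/(1−0.535) = 1.1505. LR = 0.62/0.29 = 2.1379.
Prior odds = 1.1505/2.1379 = 0.5381, so P(S) = 0.5381/(1+0.5381) ≈ 0.35.

P(S) = 0.35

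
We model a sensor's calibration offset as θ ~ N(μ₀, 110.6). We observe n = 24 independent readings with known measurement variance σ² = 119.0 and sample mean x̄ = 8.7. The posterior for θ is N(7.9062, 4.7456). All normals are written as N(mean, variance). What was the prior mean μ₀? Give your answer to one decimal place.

μ₀ = -9.8

With known observation variance, the Normal–Normal posterior has precision τ_n = τ₀ + n/σ² and mean μ_n = (τ₀μ₀ + (n/σ²)x̄)/τ_n.
Here τ₀ = 1/110.6 = 0.009042 and τ_data = 24/119.0 = 0.201681, so τ_n = 0.210723.
Rearranging for μ₀: μ₀ = (μ_n·τ_n − τ_data·x̄)/τ₀ = (7.9062·0.210723 − 0.201681·8.7) / 0.009042 = -0.088607/0.009042 ≈ -9.8.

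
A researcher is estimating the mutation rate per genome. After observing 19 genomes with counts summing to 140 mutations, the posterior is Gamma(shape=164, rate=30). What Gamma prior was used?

Gamma(shape=24, rate=11)

Gamma–Poisson conjugacy: posterior shape = α + Σxᵢ, posterior rate = β + n.
So α = 164 − 140 = 24 and β = 30 − 19 = 11.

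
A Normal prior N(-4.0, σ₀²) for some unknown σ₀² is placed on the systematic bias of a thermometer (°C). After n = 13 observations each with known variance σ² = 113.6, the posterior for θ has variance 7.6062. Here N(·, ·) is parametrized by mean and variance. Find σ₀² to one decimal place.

Posterior precision equals prior precision plus data precision: 1/σ_n² = 1/σ₀² + n/σ².
So 1/σ₀² = 1/7.6062 − 13/113.6 = 0.131472 − 0.114437 = 0.017035.
Hence σ₀² = 1/0.017035 ≈ 58.7.

σ₀² = 58.7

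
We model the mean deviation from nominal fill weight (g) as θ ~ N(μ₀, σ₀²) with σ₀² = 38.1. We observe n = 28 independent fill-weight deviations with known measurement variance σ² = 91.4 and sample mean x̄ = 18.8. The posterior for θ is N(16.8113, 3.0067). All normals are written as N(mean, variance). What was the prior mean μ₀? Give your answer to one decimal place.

With known observation variance, the Normal–Normal posterior has precision τ_n = τ₀ + n/σ² and mean μ_n = (τ₀μ₀ + (n/σ²)x̄)/τ_n.
Here τ₀ = 1/38.1 = 0.026247 and τ_data = 28/91.4 = 0.306346, so τ_n = 0.332593.
Rearranging for μ₀: μ₀ = (μ_n·τ_n − τ_data·x̄)/τ₀ = (16.8113·0.332593 − 0.306346·18.8) / 0.026247 = -0.167984/0.026247 ≈ -6.4.

μ₀ = -6.4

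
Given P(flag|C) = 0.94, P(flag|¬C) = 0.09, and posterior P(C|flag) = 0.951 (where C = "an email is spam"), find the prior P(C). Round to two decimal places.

In odds form, posterior odds = prior odds × likelihood ratio, so prior odds = posterior odds ÷ LR.
Posterior odds = 0.951/(1−0.951) = 19.4082. LR = 0.94/0.09 = 10.4444.
Prior odds = 19.4082/10.4444 = 1.8582, so P(C) = 1.8582/(1+1.8582) ≈ 0.65.

P(C) = 0.65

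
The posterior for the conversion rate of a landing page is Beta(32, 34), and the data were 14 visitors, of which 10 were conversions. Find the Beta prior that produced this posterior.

Beta(22, 30)

Under Beta–binomial conjugacy the posterior parameters are (a+s, b+f).
So a = 32 − 10 = 22 and b = 34 − 4 = 30.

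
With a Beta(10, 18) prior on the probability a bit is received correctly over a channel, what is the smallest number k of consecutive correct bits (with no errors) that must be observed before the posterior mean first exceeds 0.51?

k = 9

After k correct bits and 0 errors the posterior is Beta(10+k, 18), with mean (10+k)/(10+18+k).
Set (10+k)/(28+k) > 0.51 and solve: k > (0.51·28 − 10)/(1 − 0.51) = 8.735.
The smallest integer exceeding 8.735 is 9, and checking k=9: (19)/(37) = 0.5135 > 0.51.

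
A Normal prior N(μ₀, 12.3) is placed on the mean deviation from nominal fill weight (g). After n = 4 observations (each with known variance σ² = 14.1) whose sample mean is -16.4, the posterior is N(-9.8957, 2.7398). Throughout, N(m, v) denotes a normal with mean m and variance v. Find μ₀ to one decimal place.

With known observation variance, the Normal–Normal posterior has precision τ_n = τ₀ + n/σ² and mean μ_n = (τ₀μ₀ + (n/σ²)x̄)/τ_n.
Here τ₀ = 1/12.3 = 0.081301 and τ_data = 4/14.1 = 0.283688, so τ_n = 0.364989.
Rearranging for μ₀: μ₀ = (μ_n·τ_n − τ_data·x̄)/τ₀ = (-9.8957·0.364989 − 0.283688·-16.4) / 0.081301 = 1.040662/0.081301 ≈ 12.8.

μ₀ = 12.8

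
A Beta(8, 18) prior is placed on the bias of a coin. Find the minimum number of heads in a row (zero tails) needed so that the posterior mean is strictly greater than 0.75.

k = 47

After k heads and 0 tails the posterior is Beta(8+k, 18), with mean (8+k)/(8+18+k).
Set (8+k)/(26+k) > 0.75 and solve: k > (0.75·26 − 8)/(1 − 0.75) = 46.000.
The smallest integer exceeding 46.000 is 47, and checking k=47: (55)/(73) = 0.7534 > 0.75.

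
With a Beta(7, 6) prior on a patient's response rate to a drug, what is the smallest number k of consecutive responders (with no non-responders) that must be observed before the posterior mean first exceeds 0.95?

k = 108

After k responders and 0 non-responders the posterior is Beta(7+k, 6), with mean (7+k)/(7+6+k).
Set (7+k)/(13+k) > 0.95 and solve: k > (0.95·13 − 7)/(1 − 0.95) = 107.000.
The smallest integer exceeding 107.000 is 108.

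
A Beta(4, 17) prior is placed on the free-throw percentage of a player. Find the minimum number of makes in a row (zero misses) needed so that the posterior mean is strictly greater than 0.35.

After k makes and 0 misses the posterior is Beta(4+k, 17), with mean (4+k)/(4+17+k).
Set (4+k)/(21+k) > 0.35 and solve: k > (0.35·21 − 4)/(1 − 0.35) = 5.154.
The smallest integer exceeding 5.154 is 6, and checking k=6: (10)/(27) = 0.3704 > 0.35.

k = 6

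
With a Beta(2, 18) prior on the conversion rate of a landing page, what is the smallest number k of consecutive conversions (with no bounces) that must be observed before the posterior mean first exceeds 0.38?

k = 10

After k conversions and 0 bounces the posterior is Beta(2+k, 18), with mean (2+k)/(2+18+k).
Set (2+k)/(20+k) > 0.38 and solve: k > (0.38·20 − 2)/(1 − 0.38) = 9.032.
The smallest integer exceeding 9.032 is 10, and checking k=10: (12)/(30) = 0.4000 > 0.38.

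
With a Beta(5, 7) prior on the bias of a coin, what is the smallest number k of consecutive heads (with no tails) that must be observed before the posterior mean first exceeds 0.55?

k = 4

After k heads and 0 tails the posterior is Beta(5+k, 7), with mean (5+k)/(5+7+k).
Set (5+k)/(12+k) > 0.55 and solve: k > (0.55·12 − 5)/(1 − 0.55) = 3.556.
The smallest integer exceeding 3.556 is 4, and checking k=4: (9)/(16) = 0.5625 > 0.55.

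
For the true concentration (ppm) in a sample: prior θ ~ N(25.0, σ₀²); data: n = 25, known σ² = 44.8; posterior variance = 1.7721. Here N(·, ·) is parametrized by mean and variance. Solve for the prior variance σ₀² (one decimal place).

For the Normal–Normal model with known σ², precisions add: τ_n = τ₀ + n/σ².
So 1/σ₀² = 1/1.7721 − 25/44.8 = 0.564302 − 0.558036 = 0.006266.
Hence σ₀² = 1/0.006266 ≈ 159.6.

σ₀² = 159.6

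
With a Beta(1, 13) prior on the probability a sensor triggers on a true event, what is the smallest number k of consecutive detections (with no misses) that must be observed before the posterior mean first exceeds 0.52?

k = 14

After k detections and 0 misses the posterior is Beta(1+k, 13), with mean (1+k)/(1+13+k).
Set (1+k)/(14+k) > 0.52 and solve: k > (0.52·14 − 1)/(1 − 0.52) = 13.083.
The smallest integer exceeding 13.083 is 14.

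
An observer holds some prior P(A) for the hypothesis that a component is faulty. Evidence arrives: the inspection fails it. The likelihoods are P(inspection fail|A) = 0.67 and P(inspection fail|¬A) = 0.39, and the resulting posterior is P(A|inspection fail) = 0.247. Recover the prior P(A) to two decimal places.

P(A) = 0.16

In odds form, posterior odds = prior odds × likelihood ratio, so prior odds = posterior odds ÷ LR.
Posterior odds = 0.247/(1−0.247) = 0.3280. LR = 0.67/0.39 = 1.7179.
Prior odds = 0.3280/1.7179 = 0.1909, so P(A) = 0.1909/(1+0.1909) ≈ 0.16.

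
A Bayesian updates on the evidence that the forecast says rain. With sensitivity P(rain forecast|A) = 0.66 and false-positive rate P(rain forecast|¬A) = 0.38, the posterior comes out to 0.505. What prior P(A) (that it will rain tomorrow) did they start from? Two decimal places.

Bayes' rule in odds form gives O(A|E) = O(A)·[P(E|A)/P(E|¬A)], hence O(A) = O(A|E)/LR.
Posterior odds = 0.505/(1−0.505) = 1.0202. LR = 0.66/0.38 = 1.7368.
Prior odds = 1.0202/1.7368 = 0.5874, so P(A) = 0.5874/(1+0.5874) ≈ 0.37.

P(A) = 0.37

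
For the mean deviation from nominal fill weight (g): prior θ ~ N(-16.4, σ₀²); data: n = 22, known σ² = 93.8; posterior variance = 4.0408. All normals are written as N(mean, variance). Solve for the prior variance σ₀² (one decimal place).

σ₀² = 77.3

Posterior precision equals prior precision plus data precision: 1/σ_n² = 1/σ₀² + n/σ².
So 1/σ₀² = 1/4.0408 − 22/93.8 = 0.247476 − 0.234542 = 0.012934.
Hence σ₀² = 1/0.012934 ≈ 77.3.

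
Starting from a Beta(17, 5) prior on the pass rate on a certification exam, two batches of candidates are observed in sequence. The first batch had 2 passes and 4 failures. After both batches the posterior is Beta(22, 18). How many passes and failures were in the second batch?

Because Beta–binomial updating is additive in the counts, the combined data contributed (α_post−α_prior, β_post−β_prior) successes and failures.
Total across both batches: 22−17=5 passes, 18−5=13 failures.
Subtract the first batch: 5−2=3 passes and 13−4=9 failures.

3 passes and 9 failures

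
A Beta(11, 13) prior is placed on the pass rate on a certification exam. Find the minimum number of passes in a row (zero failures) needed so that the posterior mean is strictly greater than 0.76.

After k passes and 0 failures the posterior is Beta(11+k, 13), with mean (11+k)/(11+13+k).
Set (11+k)/(24+k) > 0.76 and solve: k > (0.76·24 − 11)/(1 − 0.76) = 30.167.
The smallest integer exceeding 30.167 is 31.

k = 31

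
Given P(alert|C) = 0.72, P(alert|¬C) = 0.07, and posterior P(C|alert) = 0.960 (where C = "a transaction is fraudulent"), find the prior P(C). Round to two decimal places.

Bayes' rule in odds form gives O(C|E) = O(C)·[P(E|C)/P(E|¬C)], hence O(C) = O(C|E)/LR.
Posterior odds = 0.960/(1−0.960) = 24.0000. LR = 0.72/0.07 = 10.2857.
Prior odds = 24.0000/10.2857 = 2.3333, so P(C) = 2.3333/(1+2.3333) ≈ 0.70.

P(C) = 0.70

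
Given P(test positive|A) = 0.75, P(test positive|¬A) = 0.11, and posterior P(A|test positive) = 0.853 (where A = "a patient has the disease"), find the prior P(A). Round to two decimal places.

Bayes' rule in odds form gives O(A|E) = O(A)·[P(E|A)/P(E|¬A)], hence O(A) = O(A|E)/LR.
Posterior odds = 0.853/(1−0.853) = 5.8027. LR = 0.75/0.11 = 6.8182.
Prior odds = 5.8027/6.8182 = 0.8511, so P(A) = 0.8511/(1+0.8511) ≈ 0.46.

P(A) = 0.46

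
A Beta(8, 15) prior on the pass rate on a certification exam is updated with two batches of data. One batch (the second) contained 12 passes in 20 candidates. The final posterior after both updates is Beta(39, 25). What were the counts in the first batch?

Because Beta–binomial updating is additive in the counts, the combined data contributed (α_post−α_prior, β_post−β_prior) successes and failures.
Total across both batches: 39−8=31 passes, 25−15=10 failures.
Subtract the second batch: 31−12=19 passes and 10−8=2 failures.

19 passes and 2 failures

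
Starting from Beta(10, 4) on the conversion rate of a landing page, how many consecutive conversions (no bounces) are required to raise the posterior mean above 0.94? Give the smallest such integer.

k = 53

After k conversions and 0 bounces the posterior is Beta(10+k, 4), with mean (10+k)/(10+4+k).
Set (10+k)/(14+k) > 0.94 and solve: k > (0.94·14 − 10)/(1 − 0.94) = 52.667.
The smallest integer exceeding 52.667 is 53, and checking k=53: (63)/(67) = 0.9403 > 0.94.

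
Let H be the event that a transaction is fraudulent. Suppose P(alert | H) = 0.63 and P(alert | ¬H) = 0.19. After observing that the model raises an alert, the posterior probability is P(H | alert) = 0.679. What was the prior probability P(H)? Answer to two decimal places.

In odds form, posterior odds = prior odds × likelihood ratio, so prior odds = posterior odds ÷ LR.
Posterior odds = 0.679/(1−0.679) = 2.1153. LR = 0.63/0.19 = 3.3158.
Prior odds = 2.1153/3.3158 = 0.6379, so P(H) = 0.6379/(1+0.6379) ≈ 0.39.

P(H) = 0.39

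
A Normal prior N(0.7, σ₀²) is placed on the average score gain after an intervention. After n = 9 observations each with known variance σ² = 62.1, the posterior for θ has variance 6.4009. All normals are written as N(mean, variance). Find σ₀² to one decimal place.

For the Normal–Normal model with known σ², precisions add: τ_n = τ₀ + n/σ².
So 1/σ₀² = 1/6.4009 − 9/62.1 = 0.156228 − 0.144928 = 0.011300.
Hence σ₀² = 1/0.011300 ≈ 88.5.

σ₀² = 88.5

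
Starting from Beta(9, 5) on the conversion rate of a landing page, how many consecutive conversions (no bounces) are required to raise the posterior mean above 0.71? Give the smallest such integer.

k = 4

After k conversions and 0 bounces the posterior is Beta(9+k, 5), with mean (9+k)/(9+5+k).
Set (9+k)/(14+k) > 0.71 and solve: k > (0.71·14 − 9)/(1 − 0.71) = 3.241.
The smallest integer exceeding 3.241 is 4.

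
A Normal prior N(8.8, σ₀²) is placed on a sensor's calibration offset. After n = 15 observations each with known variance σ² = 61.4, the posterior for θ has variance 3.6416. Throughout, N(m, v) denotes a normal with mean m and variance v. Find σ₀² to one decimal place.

σ₀² = 33.0

For the Normal–Normal model with known σ², precisions add: τ_n = τ₀ + n/σ².
So 1/σ₀² = 1/3.6416 − 15/61.4 = 0.274605 − 0.244300 = 0.030305.
Hence σ₀² = 1/0.030305 ≈ 33.0.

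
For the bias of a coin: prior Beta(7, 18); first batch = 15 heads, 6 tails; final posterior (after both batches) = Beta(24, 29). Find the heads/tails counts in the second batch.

Because Beta–binomial updating is additive in the counts, the combined data contributed (α_post−α_prior, β_post−β_prior) successes and failures.
Total across both batches: 24−7=17 heads, 29−18=11 tails.
Subtract the first batch: 17−15=2 heads and 11−6=5 tails.

2 heads and 5 tails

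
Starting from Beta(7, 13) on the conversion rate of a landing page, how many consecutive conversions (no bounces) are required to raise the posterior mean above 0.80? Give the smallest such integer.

k = 46

After k conversions and 0 bounces the posterior is Beta(7+k, 13), with mean (7+k)/(7+13+k).
Set (7+k)/(20+k) > 0.80 and solve: k > (0.80·20 − 7)/(1 − 0.80) = 45.000.
The smallest integer exceeding 45.000 is 46, and checking k=46: (53)/(66) = 0.8030 > 0.80.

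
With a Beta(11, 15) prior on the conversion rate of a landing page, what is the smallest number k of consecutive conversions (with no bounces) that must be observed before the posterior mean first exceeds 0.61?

k = 13

After k conversions and 0 bounces the posterior is Beta(11+k, 15), with mean (11+k)/(11+15+k).
Set (11+k)/(26+k) > 0.61 and solve: k > (0.61·26 − 11)/(1 − 0.61) = 12.462.
The smallest integer exceeding 12.462 is 13.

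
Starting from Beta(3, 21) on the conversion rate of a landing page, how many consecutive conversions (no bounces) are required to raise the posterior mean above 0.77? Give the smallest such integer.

k = 68

After k conversions and 0 bounces the posterior is Beta(3+k, 21), with mean (3+k)/(3+21+k).
Set (3+k)/(24+k) > 0.77 and solve: k > (0.77·24 − 3)/(1 − 0.77) = 67.304.
The smallest integer exceeding 67.304 is 68, and checking k=68: (71)/(92) = 0.7717 > 0.77.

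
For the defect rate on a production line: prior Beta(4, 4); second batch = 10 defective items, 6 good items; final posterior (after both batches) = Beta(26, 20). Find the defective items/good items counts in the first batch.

Because Beta–binomial updating is additive in the counts, the combined data contributed (α_post−α_prior, β_post−β_prior) successes and failures.
Total across both batches: 26−4=22 defective items, 20−4=16 good items.
Subtract the second batch: 22−10=12 defective items and 16−6=10 good items.

12 defective items and 10 good items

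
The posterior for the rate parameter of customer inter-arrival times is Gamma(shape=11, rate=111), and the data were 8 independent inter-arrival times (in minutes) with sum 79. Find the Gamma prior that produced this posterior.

For an exponential likelihood with a Gamma(α, β) prior on the rate, n observations with total T give posterior Gamma(α+n, β+T).
So α = 11 − 8 = 3 and β = 111 − 79 = 32.

Gamma(shape=3, rate=32)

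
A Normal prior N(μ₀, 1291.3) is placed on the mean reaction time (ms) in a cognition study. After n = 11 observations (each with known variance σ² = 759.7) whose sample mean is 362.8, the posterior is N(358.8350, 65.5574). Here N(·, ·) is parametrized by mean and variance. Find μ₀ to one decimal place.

μ₀ = 284.7

With known observation variance, the Normal–Normal posterior has precision τ_n = τ₀ + n/σ² and mean μ_n = (τ₀μ₀ + (n/σ²)x̄)/τ_n.
Here τ₀ = 1/1291.3 = 0.000774 and τ_data = 11/759.7 = 0.014479, so τ_n = 0.015253.
Rearranging for μ₀: μ₀ = (μ_n·τ_n − τ_data·x̄)/τ₀ = (358.8350·0.015253 − 0.014479·362.8) / 0.000774 = 0.220329/0.000774 ≈ 284.7.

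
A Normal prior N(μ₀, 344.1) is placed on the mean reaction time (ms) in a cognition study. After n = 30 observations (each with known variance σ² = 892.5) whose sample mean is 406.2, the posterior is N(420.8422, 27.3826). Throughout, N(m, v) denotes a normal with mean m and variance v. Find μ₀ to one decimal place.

With known observation variance, the Normal–Normal posterior has precision τ_n = τ₀ + n/σ² and mean μ_n = (τ₀μ₀ + (n/σ²)x̄)/τ_n.
Here τ₀ = 1/344.1 = 0.002906 and τ_data = 30/892.5 = 0.033613, so τ_n = 0.036519.
Rearranging for μ₀: μ₀ = (μ_n·τ_n − τ_data·x̄)/τ₀ = (420.8422·0.036519 − 0.033613·406.2) / 0.002906 = 1.715136/0.002906 ≈ 590.2.

μ₀ = 590.2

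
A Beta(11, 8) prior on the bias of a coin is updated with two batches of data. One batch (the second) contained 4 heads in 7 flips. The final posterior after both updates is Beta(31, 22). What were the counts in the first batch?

16 heads and 11 tails

Sequential conjugate updates are equivalent to a single update on the pooled data, so total successes = posterior α − prior α and total failures = posterior β − prior β.
Total across both batches: 31−11=20 heads, 22−8=14 tails.
Subtract the second batch: 20−4=16 heads and 14−3=11 tails.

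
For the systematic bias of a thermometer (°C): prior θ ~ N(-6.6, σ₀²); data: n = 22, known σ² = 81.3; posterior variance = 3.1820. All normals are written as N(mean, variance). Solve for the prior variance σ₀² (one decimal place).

For the Normal–Normal model with known σ², precisions add: τ_n = τ₀ + n/σ².
So 1/σ₀² = 1/3.1820 − 22/81.3 = 0.314268 − 0.270603 = 0.043665.
Hence σ₀² = 1/0.043665 ≈ 22.9.

σ₀² = 22.9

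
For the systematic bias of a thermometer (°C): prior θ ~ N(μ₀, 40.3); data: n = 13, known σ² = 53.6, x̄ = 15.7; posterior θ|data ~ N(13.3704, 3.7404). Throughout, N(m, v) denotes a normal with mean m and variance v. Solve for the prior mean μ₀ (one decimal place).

μ₀ = -9.4

With known observation variance, the Normal–Normal posterior has precision τ_n = τ₀ + n/σ² and mean μ_n = (τ₀μ₀ + (n/σ²)x̄)/τ_n.
Here τ₀ = 1/40.3 = 0.024814 and τ_data = 13/53.6 = 0.242537, so τ_n = 0.267351.
Rearranging for μ₀: μ₀ = (μ_n·τ_n − τ_data·x̄)/τ₀ = (13.3704·0.267351 − 0.242537·15.7) / 0.024814 = -0.233241/0.024814 ≈ -9.4.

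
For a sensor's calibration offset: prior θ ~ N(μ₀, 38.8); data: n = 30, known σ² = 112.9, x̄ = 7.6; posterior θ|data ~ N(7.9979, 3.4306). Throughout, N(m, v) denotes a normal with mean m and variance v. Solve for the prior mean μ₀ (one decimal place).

μ₀ = 12.1

With known observation variance, the Normal–Normal posterior has precision τ_n = τ₀ + n/σ² and mean μ_n = (τ₀μ₀ + (n/σ²)x̄)/τ_n.
Here τ₀ = 1/38.8 = 0.025773 and τ_data = 30/112.9 = 0.265722, so τ_n = 0.291495.
Rearranging for μ₀: μ₀ = (μ_n·τ_n − τ_data·x̄)/τ₀ = (7.9979·0.291495 − 0.265722·7.6) / 0.025773 = 0.311861/0.025773 ≈ 12.1.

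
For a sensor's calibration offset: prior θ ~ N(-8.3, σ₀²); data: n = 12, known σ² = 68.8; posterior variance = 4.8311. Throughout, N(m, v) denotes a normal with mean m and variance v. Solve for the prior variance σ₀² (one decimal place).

Posterior precision equals prior precision plus data precision: 1/σ_n² = 1/σ₀² + n/σ².
So 1/σ₀² = 1/4.8311 − 12/68.8 = 0.206992 − 0.174419 = 0.032573.
Hence σ₀² = 1/0.032573 ≈ 30.7.

σ₀² = 30.7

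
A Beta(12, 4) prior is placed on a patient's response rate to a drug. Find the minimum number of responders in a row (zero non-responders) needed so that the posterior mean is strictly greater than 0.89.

k = 21

After k responders and 0 non-responders the posterior is Beta(12+k, 4), with mean (12+k)/(12+4+k).
Set (12+k)/(16+k) > 0.89 and solve: k > (0.89·16 − 12)/(1 − 0.89) = 20.364.
The smallest integer exceeding 20.364 is 21.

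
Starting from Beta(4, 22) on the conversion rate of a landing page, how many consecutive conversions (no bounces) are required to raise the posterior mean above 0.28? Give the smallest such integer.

After k conversions and 0 bounces the posterior is Beta(4+k, 22), with mean (4+k)/(4+22+k).
Set (4+k)/(26+k) > 0.28 and solve: k > (0.28·26 − 4)/(1 − 0.28) = 4.556.
The smallest integer exceeding 4.556 is 5.

k = 5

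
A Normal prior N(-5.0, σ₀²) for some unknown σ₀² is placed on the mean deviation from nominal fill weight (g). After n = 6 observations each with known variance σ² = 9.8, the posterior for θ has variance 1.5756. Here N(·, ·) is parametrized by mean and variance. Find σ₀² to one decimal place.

Posterior precision equals prior precision plus data precision: 1/σ_n² = 1/σ₀² + n/σ².
So 1/σ₀² = 1/1.5756 − 6/9.8 = 0.634679 − 0.612245 = 0.022434.
Hence σ₀² = 1/0.022434 ≈ 44.6.

σ₀² = 44.6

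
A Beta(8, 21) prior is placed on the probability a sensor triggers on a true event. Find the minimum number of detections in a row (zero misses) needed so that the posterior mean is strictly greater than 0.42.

After k detections and 0 misses the posterior is Beta(8+k, 21), with mean (8+k)/(8+21+k).
Set (8+k)/(29+k) > 0.42 and solve: k > (0.42·29 − 8)/(1 − 0.42) = 7.207.
The smallest integer exceeding 7.207 is 8, and checking k=8: (16)/(37) = 0.4324 > 0.42.

k = 8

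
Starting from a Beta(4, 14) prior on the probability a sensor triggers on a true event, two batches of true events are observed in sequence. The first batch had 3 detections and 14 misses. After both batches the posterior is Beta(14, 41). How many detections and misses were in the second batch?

Sequential conjugate updates are equivalent to a single update on the pooled data, so total successes = posterior α − prior α and total failures = posterior β − prior β.
Total across both batches: 14−4=10 detections, 41−14=27 misses.
Subtract the first batch: 10−3=7 detections and 27−14=13 misses.

7 detections and 13 misses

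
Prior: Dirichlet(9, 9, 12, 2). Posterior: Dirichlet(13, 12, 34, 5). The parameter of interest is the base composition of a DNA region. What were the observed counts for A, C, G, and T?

counts (4, 3, 22, 3)

For a Dirichlet(α) prior with multinomial counts c, the posterior is Dirichlet(α + c) componentwise.
Counts are posterior − prior componentwise: 13−9=4, 12−9=3, 34−12=22, 5−2=3.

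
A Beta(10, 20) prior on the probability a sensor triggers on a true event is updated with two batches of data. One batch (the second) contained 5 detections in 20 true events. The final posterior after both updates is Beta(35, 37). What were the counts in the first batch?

Sequential conjugate updates are equivalent to a single update on the pooled data, so total successes = posterior α − prior α and total failures = posterior β − prior β.
Total across both batches: 35−10=25 detections, 37−20=17 misses.
Subtract the second batch: 25−5=20 detections and 17−15=2 misses.

20 detections and 2 misses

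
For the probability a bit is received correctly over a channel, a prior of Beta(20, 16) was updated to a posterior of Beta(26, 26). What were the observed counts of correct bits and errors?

6 correct bits and 10 errors

A Beta(α, β) prior with s successes and f failures in binomial data gives a Beta(α+s, β+f) posterior.
So s = 26 − 20 = 6 and f = 26 − 16 = 10.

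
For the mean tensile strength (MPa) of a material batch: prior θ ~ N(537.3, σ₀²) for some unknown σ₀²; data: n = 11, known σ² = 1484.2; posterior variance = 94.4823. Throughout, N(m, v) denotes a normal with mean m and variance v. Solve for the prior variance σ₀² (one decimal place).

Posterior precision equals prior precision plus data precision: 1/σ_n² = 1/σ₀² + n/σ².
So 1/σ₀² = 1/94.4823 − 11/1484.2 = 0.010584 − 0.007411 = 0.003173.
Hence σ₀² = 1/0.003173 ≈ 315.2.

σ₀² = 315.2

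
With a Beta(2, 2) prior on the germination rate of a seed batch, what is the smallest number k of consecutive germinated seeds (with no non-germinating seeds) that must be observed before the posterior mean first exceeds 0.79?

k = 6

After k germinated seeds and 0 non-germinating seeds the posterior is Beta(2+k, 2), with mean (2+k)/(2+2+k).
Set (2+k)/(4+k) > 0.79 and solve: k > (0.79·4 − 2)/(1 − 0.79) = 5.524.
The smallest integer exceeding 5.524 is 6.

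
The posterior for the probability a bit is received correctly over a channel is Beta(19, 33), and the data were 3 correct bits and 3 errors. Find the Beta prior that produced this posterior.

Under Beta–binomial conjugacy the posterior parameters are (a+s, b+f).
Subtract the data counts: 19−3=16, 33−3=30.

Beta(16, 30)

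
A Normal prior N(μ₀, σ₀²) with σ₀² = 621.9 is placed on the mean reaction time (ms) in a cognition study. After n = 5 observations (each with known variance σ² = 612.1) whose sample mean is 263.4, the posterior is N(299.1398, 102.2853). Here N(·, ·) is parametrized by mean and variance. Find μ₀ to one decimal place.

With known observation variance, the Normal–Normal posterior has precision τ_n = τ₀ + n/σ² and mean μ_n = (τ₀μ₀ + (n/σ²)x̄)/τ_n.
Here τ₀ = 1/621.9 = 0.001608 and τ_data = 5/612.1 = 0.008169, so τ_n = 0.009777.
Rearranging for μ₀: μ₀ = (μ_n·τ_n − τ_data·x̄)/τ₀ = (299.1398·0.009777 − 0.008169·263.4) / 0.001608 = 0.772975/0.001608 ≈ 480.7.

μ₀ = 480.7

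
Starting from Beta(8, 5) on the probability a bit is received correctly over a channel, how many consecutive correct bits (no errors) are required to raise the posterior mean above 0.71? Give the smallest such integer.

After k correct bits and 0 errors the posterior is Beta(8+k, 5), with mean (8+k)/(8+5+k).
Set (8+k)/(13+k) > 0.71 and solve: k > (0.71·13 − 8)/(1 − 0.71) = 4.241.
The smallest integer exceeding 4.241 is 5.

k = 5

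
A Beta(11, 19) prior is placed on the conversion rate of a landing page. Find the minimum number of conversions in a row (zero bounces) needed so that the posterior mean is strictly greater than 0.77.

k = 53

After k conversions and 0 bounces the posterior is Beta(11+k, 19), with mean (11+k)/(11+19+k).
Set (11+k)/(30+k) > 0.77 and solve: k > (0.77·30 − 11)/(1 − 0.77) = 52.609.
The smallest integer exceeding 52.609 is 53.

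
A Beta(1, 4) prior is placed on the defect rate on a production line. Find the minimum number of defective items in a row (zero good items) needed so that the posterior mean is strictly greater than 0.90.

After k defective items and 0 good items the posterior is Beta(1+k, 4), with mean (1+k)/(1+4+k).
Set (1+k)/(5+k) > 0.90 and solve: k > (0.90·5 − 1)/(1 − 0.90) = 35.000.
The smallest integer exceeding 35.000 is 36, and checking k=36: (37)/(41) = 0.9024 > 0.90.

k = 36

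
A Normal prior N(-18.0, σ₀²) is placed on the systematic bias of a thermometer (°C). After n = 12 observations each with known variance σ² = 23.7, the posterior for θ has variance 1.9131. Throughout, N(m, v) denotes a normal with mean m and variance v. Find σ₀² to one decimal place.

Posterior precision equals prior precision plus data precision: 1/σ_n² = 1/σ₀² + n/σ².
So 1/σ₀² = 1/1.9131 − 12/23.7 = 0.522712 − 0.506329 = 0.016383.
Hence σ₀² = 1/0.016383 ≈ 61.0.

σ₀² = 61.0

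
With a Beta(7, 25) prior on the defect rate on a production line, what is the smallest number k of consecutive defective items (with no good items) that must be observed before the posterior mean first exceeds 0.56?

k = 25

After k defective items and 0 good items the posterior is Beta(7+k, 25), with mean (7+k)/(7+25+k).
Set (7+k)/(32+k) > 0.56 and solve: k > (0.56·32 − 7)/(1 − 0.56) = 24.818.
The smallest integer exceeding 24.818 is 25.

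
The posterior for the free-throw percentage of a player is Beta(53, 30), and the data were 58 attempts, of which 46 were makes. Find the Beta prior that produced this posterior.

Beta(7, 18)

A Beta(a, b) prior with s successes and f failures in binomial data gives a Beta(a+s, b+f) posterior.
So a = 53 − 46 = 7 and b = 30 − 12 = 18.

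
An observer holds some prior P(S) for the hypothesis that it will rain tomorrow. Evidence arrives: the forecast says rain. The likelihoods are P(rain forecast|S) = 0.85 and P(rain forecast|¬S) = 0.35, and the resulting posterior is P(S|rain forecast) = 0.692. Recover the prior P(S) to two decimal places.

P(S) = 0.48

Bayes' rule in odds form gives O(S|E) = O(S)·[P(E|S)/P(E|¬S)], hence O(S) = O(S|E)/LR.
Posterior odds = 0.692/(1−0.692) = 2.2468. LR = 0.85/0.35 = 2.4286.
Prior odds = 2.2468/2.4286 = 0.9251, so P(S) = 0.9251/(1+0.9251) ≈ 0.48.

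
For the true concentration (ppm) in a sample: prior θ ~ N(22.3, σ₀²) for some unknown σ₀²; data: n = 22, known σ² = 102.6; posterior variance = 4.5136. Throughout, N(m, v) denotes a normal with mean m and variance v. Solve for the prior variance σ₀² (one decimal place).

For the Normal–Normal model with known σ², precisions add: τ_n = τ₀ + n/σ².
So 1/σ₀² = 1/4.5136 − 22/102.6 = 0.221553 − 0.214425 = 0.007128.
Hence σ₀² = 1/0.007128 ≈ 140.3.

σ₀² = 140.3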